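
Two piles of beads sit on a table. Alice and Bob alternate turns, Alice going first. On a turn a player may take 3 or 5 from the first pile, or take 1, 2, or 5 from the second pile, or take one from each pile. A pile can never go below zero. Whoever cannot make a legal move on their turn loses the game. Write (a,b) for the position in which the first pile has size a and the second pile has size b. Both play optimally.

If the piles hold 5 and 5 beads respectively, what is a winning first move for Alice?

Move to (5,4).

Label each position W (a win for the player to move) or L (a loss). A position with no legal move is L; any other position is W exactly when some move reaches an L, and L when every move reaches a W.
No move ever increases a pile, so every position that can arise here has a ≤ 5 and b ≤ 5; it is enough to label the cells with 0 ≤ a ≤ 5 and 0 ≤ b ≤ 5.
Every move lowers a or b (never raises either), so fill the grid row by row in increasing a, and left to right within a row: each cell's successors are then already labelled.
      b=0  b=1  b=2  b=3  b=4  b=5
a=0:    L    W    W    L    W    W
a=1:    L    W    W    L    W    W
a=2:    L    W    W    L    W    W
a=3:    W    W    L    W    W    L
a=4:    W    L    W    W    L    W
a=5:    W    L    W    W    L    W
Cells with no legal move (terminal, hence L): (0,0), (1,0), (2,0).
The remaining L cells, each justified by listing all of its moves:
(0,3): only reaches (0,2)(W), (0,1)(W), all W → L
(1,3): only reaches (1,2)(W), (1,1)(W), (0,2)(W), all W → L
(2,3): only reaches (2,2)(W), (2,1)(W), (1,2)(W), all W → L
(3,2): only reaches (0,2)(W), (3,1)(W), (3,0)(W), (2,1)(W), all W → L
(3,5): only reaches (0,5)(W), (3,4)(W), (3,3)(W), (3,0)(W), (2,4)(W), all W → L
(4,1): only reaches (1,1)(W), (4,0)(W), (3,0)(W), all W → L
(4,4): only reaches (1,4)(W), (4,3)(W), (4,2)(W), (3,3)(W), all W → L
(5,1): only reaches (2,1)(W), (0,1)(W), (5,0)(W), (4,0)(W), all W → L
(5,4): only reaches (2,4)(W), (0,4)(W), (5,3)(W), (5,2)(W), (4,3)(W), all W → L
Every other cell has at least one move into one of the L cells above, so it is W.
From (5,5), the L positions reachable in one move are: (5,4), (4,4). Any move reaching one of these is winning.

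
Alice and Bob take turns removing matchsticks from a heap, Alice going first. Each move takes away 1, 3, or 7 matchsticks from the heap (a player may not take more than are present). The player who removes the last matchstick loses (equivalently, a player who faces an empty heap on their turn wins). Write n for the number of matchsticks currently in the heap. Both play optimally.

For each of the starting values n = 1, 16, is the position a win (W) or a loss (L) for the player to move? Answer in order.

1: L, 16: W

Build the W/L table. Terminal = W. A non-terminal position is W if it has a move to some L; otherwise it is L.
n=0: no move; the opponent has just taken the last matchstick and therefore loses → W
n=1: →0(W) only, which is W, so L
n=2: →1(L), so W
n=3: →2(W), 0(W) — all W, so L
n=4: →3(L), so W
n=5: →4(W), 2(W) — all W, so L
n=6: →5(L), so W
n=7: →6(W), 4(W), 0(W) — all W, so L
n=8: →7(L), so W
n=9: →8(W), 6(W), 2(W) — all W, so L
n=10: →9(L), so W
n=11: →10(W), 8(W), 4(W) — all W, so L
n=12: →11(L), so W
n=13: →12(W), 10(W), 6(W) — all W, so L
n=14: →13(L), so W
n=15: →14(W), 12(W), 8(W) — all W, so L
n=16: →15(L), so W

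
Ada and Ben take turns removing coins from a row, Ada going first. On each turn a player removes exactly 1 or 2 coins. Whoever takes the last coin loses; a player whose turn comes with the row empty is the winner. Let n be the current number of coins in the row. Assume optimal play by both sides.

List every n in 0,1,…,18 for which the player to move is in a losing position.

1, 4, 7, 10, 13, 16

Compute win/loss labels from the base case upward. A position with no move is W. Any other position is W if it can reach an L in one move, else L.
n=0: no move; the opponent has just taken the last coin and therefore loses → W
n=1: only reaches 0(W), which is W → L
n=2: reaches L-position 1 → W
n=3: reaches L-position 1 → W
n=4: only reaches 3(W), 2(W), all W → L
n=5: reaches L-position 4 → W
n=6: reaches L-position 4 → W
n=7: only reaches 6(W), 5(W), all W → L
n=8: reaches L-position 7 → W
n=9: reaches L-position 7 → W
n=10: only reaches 9(W), 8(W), all W → L
n=11: reaches L-position 10 → W
n=12: reaches L-position 10 → W
n=13: only reaches 12(W), 11(W), all W → L
n=14: reaches L-position 13 → W
n=15: reaches L-position 13 → W
n=16: only reaches 15(W), 14(W), all W → L
n=17: reaches L-position 16 → W
n=18: reaches L-position 16 → W
The losing starting values of n are exactly the entries labelled L in this table (6 of them).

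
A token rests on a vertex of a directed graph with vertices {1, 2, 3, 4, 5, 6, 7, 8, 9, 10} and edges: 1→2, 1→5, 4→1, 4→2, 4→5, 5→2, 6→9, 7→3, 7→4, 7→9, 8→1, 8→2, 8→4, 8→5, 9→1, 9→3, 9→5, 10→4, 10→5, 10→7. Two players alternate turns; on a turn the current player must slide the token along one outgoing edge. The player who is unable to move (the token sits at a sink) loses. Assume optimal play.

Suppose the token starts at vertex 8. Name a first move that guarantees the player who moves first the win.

Move to 2.

Classify positions by backward induction: terminal positions (no move available) are L. From any other position, the mover wins iff some move reaches an L.
Every edge goes from a vertex to one that appears earlier in the order 3, 2, 5, 1, 9, 4, 7, 6, 10, 8, so processing vertices in that order labels each vertex after all of its successors.
3: no outgoing edge → L
2: no outgoing edge → L
5: →2(L), so W
1: →2(L), so W
9: →3(L), so W
4: →2(L), so W
7: →3(L), so W
6: →9(W) only, which is W, so L
10: →7(W), 4(W), 5(W) — all W, so L
8: →2(L), so W
From 8, the L positions reachable in one move are: 2.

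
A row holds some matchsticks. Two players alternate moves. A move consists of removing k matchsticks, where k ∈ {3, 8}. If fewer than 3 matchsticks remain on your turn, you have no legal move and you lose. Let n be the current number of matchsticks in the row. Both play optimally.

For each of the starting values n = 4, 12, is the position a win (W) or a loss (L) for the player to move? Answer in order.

Positions with no move are L. A position that does have a move is losing for the player to move precisely when every available move leads to a winning position for the opponent. Fill in the labels:
n=0: no move → L
n=1: no move → L
n=2: no move → L
n=3: W (go to 0, an L position)
n=4: W (go to 1, an L position)
n=5: W (go to 2, an L position)
n=6: L (sole option 3(W) is W)
n=7: L (sole option 4(W) is W)
n=8: W (go to 0, an L position)
n=9: W (go to 6, an L position)
n=10: W (go to 7, an L position)
n=11: L (options 8(W), 3(W) are all W)
n=12: L (options 9(W), 4(W) are all W)

4: W, 12: L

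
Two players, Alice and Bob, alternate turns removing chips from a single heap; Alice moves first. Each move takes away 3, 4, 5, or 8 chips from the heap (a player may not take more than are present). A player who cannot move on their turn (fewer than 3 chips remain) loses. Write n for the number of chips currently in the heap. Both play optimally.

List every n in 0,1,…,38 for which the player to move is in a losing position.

0, 1, 2, 11, 12, 13, 22, 23, 24, 33, 34, 35

Positions with no move are L. A position that does have a move is losing for the player to move precisely when every available move leads to a winning position for the opponent. Fill in the labels:
n=0: no move → L
n=1: no move → L
n=2: no move → L
n=3: reaches L-position 0 → W
n=4: reaches L-position 1 → W
n=5: reaches L-position 2 → W
n=6: reaches L-position 2 → W
n=7: reaches L-position 2 → W
n=8: reaches L-position 0 → W
n=9: reaches L-position 1 → W
n=10: reaches L-position 2 → W
n=11: only reaches 8(W), 7(W), 6(W), 3(W), all W → L
n=12: only reaches 9(W), 8(W), 7(W), 4(W), all W → L
n=13: only reaches 10(W), 9(W), 8(W), 5(W), all W → L
n=14: reaches L-position 11 → W
n=15: reaches L-position 12 → W
n=16: reaches L-position 13 → W
n=17: reaches L-position 13 → W
n=18: reaches L-position 13 → W
n=19: reaches L-position 11 → W
n=20: reaches L-position 12 → W
n=21: reaches L-position 13 → W
n=22: only reaches 19(W), 18(W), 17(W), 14(W), all W → L
n=23: only reaches 20(W), 19(W), 18(W), 15(W), all W → L
n=24: only reaches 21(W), 20(W), 19(W), 16(W), all W → L
n=25: reaches L-position 22 → W
n=26: reaches L-position 23 → W
n=27: reaches L-position 24 → W
n=28: reaches L-position 24 → W
n=29: reaches L-position 24 → W
n=30: reaches L-position 22 → W
n=31: reaches L-position 23 → W
n=32: reaches L-position 24 → W
n=33: only reaches 30(W), 29(W), 28(W), 25(W), all W → L
n=34: only reaches 31(W), 30(W), 29(W), 26(W), all W → L
n=35: only reaches 32(W), 31(W), 30(W), 27(W), all W → L
n=36: reaches L-position 33 → W
n=37: reaches L-position 34 → W
n=38: reaches L-position 35 → W
Reading off the rows marked L gives the requested list; there are 12 such values of n.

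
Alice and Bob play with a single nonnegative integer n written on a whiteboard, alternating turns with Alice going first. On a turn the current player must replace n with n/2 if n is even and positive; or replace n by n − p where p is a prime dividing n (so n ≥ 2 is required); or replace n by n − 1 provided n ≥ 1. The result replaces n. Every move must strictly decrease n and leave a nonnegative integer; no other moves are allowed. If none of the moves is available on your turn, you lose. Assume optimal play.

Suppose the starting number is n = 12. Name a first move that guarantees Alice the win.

Compute win/loss labels from the base case upward. A position with no move is L. Any other position is W if it can reach an L in one move, else L.
n=0: no move → L
n=1: reaches L-position 0 → W
n=2: reaches L-position 0 → W
n=3: reaches L-position 0 → W
n=4: only reaches 2(W), 3(W), all W → L
n=5: reaches L-position 0 → W
n=6: reaches L-position 4 → W
n=7: reaches L-position 0 → W
n=8: reaches L-position 4 → W
n=9: only reaches 6(W), 8(W), all W → L
n=10: reaches L-position 9 → W
n=11: reaches L-position 0 → W
n=12: reaches L-position 9 → W
From 12, the L positions reachable in one move are: 9.

Move to 9.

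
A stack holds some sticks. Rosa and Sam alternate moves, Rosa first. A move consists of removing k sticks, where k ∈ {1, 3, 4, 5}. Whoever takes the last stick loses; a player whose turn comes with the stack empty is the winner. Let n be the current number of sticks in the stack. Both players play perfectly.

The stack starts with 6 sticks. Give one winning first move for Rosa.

Remove 3, leaving 3.

Use the standard recursion: the mover wins at a terminal position; elsewhere, the mover wins exactly when some move hands the opponent an L position.
n=0: no move; the opponent has just taken the last stick and therefore loses → W
n=1: the only move is to 0(W), a W ⇒ L
n=2: can move to 1, which is L ⇒ W
n=3: moves to 2(W), 0(W); every one is W ⇒ L
n=4: can move to 3, which is L ⇒ W
n=5: can move to 1, which is L ⇒ W
n=6: can move to 3, which is L ⇒ W
From 6, the L positions reachable in one move are: 3, 1. Any move reaching one of these is winning.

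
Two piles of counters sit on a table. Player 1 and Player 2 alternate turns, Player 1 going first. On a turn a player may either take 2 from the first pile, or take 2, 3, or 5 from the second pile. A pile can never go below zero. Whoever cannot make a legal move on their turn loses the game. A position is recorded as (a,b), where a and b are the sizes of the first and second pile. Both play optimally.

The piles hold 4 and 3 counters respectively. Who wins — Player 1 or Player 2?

Build the W/L table. Terminal = L. A non-terminal position is W if it has a move to some L; otherwise it is L.
No move ever increases a pile, so every position that can arise here has a ≤ 4 and b ≤ 3; it is enough to label the cells with 0 ≤ a ≤ 4 and 0 ≤ b ≤ 3.
Every move lowers a or b (never raises either), so fill the grid row by row in increasing a, and left to right within a row: each cell's successors are then already labelled.
      b=0  b=1  b=2  b=3
a=0:    L    L    W    W
a=1:    L    L    W    W
a=2:    W    W    L    L
a=3:    W    W    L    L
a=4:    L    L    W    W
Cells with no legal move (terminal, hence L): (0,0), (0,1), (1,0), (1,1).
The remaining L cells, each justified by listing all of its moves:
(2,2): moves to (0,2)(W), (2,0)(W); every one is W ⇒ L
(2,3): moves to (0,3)(W), (2,1)(W), (2,0)(W); every one is W ⇒ L
(3,2): moves to (1,2)(W), (3,0)(W); every one is W ⇒ L
(3,3): moves to (1,3)(W), (3,1)(W), (3,0)(W); every one is W ⇒ L
(4,0): the only move is to (2,0)(W), a W ⇒ L
(4,1): the only move is to (2,1)(W), a W ⇒ L
Every other cell has at least one move into one of the L cells above, so it is W.
The starting position (4,3) is W: Player 1 should move to (2,3), handing over an L position.

Player 1 wins.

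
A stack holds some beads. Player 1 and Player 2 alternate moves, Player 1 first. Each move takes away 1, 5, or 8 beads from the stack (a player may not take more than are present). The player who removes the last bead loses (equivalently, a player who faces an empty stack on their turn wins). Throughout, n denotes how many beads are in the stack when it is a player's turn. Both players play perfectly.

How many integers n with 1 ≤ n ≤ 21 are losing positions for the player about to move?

8

Work bottom-up. With no move the player to move wins. Otherwise the position is W if at least one move leads to an L position for the opponent, and L if every move leads to a W.
n=0: no move; the opponent has just taken the last bead and therefore loses → W
n=1: →0(W) only, which is W, so L
n=2: →1(L), so W
n=3: →2(W) only, which is W, so L
n=4: →3(L), so W
n=5: →4(W), 0(W) — all W, so L
n=6: →5(L), so W
n=7: →6(W), 2(W) — all W, so L
n=8: →7(L), so W
n=9: →1(L), so W
n=10: →5(L), so W
n=11: →3(L), so W
n=12: →7(L), so W
n=13: →5(L), so W
n=14: →13(W), 9(W), 6(W) — all W, so L
n=15: →14(L), so W
n=16: →15(W), 11(W), 8(W) — all W, so L
n=17: →16(L), so W
n=18: →17(W), 13(W), 10(W) — all W, so L
n=19: →18(L), so W
n=20: →19(W), 15(W), 12(W) — all W, so L
n=21: →20(L), so W
L entries with 1 ≤ n ≤ 21 (the range starts at n=1): n = 1, 3, 5, 7, 14, 16, 18, 20; that makes 8.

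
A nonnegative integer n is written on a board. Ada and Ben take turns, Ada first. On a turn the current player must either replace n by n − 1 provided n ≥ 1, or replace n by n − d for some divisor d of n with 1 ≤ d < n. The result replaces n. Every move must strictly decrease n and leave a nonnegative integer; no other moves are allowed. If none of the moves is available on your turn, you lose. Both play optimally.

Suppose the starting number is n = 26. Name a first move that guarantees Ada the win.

Move to 13.

Build the W/L table. Terminal = L. A non-terminal position is W if it has a move to some L; otherwise it is L.
n=0: no move → L
n=1: W (go to 0, an L position)
n=2: L (sole option 1(W) is W)
n=3: W (go to 2, an L position)
n=4: W (go to 2, an L position)
n=5: L (sole option 4(W) is W)
n=6: W (go to 5, an L position)
n=7: L (sole option 6(W) is W)
n=8: W (go to 7, an L position)
n=9: L (options 6(W), 8(W) are all W)
n=10: W (go to 5, an L position)
n=11: L (sole option 10(W) is W)
n=12: W (go to 9, an L position)
n=13: L (sole option 12(W) is W)
n=14: W (go to 7, an L position)
n=15: L (options 10(W), 12(W), 14(W) are all W)
n=16: W (go to 15, an L position)
n=17: L (sole option 16(W) is W)
n=18: W (go to 9, an L position)
n=19: L (sole option 18(W) is W)
n=20: W (go to 15, an L position)
n=21: L (options 14(W), 18(W), 20(W) are all W)
n=22: W (go to 11, an L position)
n=23: L (sole option 22(W) is W)
n=24: W (go to 21, an L position)
n=25: L (options 20(W), 24(W) are all W)
n=26: W (go to 13, an L position)
From 26, the L positions reachable in one move are: 13, 25. Any move reaching one of these is winning.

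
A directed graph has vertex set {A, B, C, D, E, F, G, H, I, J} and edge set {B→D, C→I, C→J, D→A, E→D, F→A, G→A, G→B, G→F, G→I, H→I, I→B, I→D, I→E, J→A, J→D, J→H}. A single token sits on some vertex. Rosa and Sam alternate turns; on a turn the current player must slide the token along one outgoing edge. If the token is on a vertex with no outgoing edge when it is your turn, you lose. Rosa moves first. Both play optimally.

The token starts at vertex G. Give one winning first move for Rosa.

Move to B.

Label each position W (a win for the player to move) or L (a loss). A position with no legal move is L; any other position is W exactly when some move reaches an L, and L when every move reaches a W.
Every edge goes from a vertex to one that appears earlier in the order A, D, F, B, E, I, G, H, J, C, so processing vertices in that order labels each vertex after all of its successors.
A: no outgoing edge → L
D: can move to A, which is L ⇒ W
F: can move to A, which is L ⇒ W
B: the only move is to D(W), a W ⇒ L
E: the only move is to D(W), a W ⇒ L
I: can move to E, which is L ⇒ W
G: can move to B, which is L ⇒ W
H: the only move is to I(W), a W ⇒ L
J: can move to H, which is L ⇒ W
C: moves to J(W), I(W); every one is W ⇒ L
From G, the L positions reachable in one move are: B, A. Any move reaching one of these is winning.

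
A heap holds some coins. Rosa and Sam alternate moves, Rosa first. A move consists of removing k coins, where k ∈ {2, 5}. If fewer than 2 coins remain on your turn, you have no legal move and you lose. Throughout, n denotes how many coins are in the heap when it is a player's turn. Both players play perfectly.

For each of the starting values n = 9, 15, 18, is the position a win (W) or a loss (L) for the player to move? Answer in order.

Work bottom-up. With no move the player to move loses. Otherwise the position is W if at least one move leads to an L position for the opponent, and L if every move leads to a W.
n=0: no move → L
n=1: no move → L
n=2: can move to 0, which is L ⇒ W
n=3: can move to 1, which is L ⇒ W
n=4: the only move is to 2(W), a W ⇒ L
n=5: can move to 0, which is L ⇒ W
n=6: can move to 4, which is L ⇒ W
n=7: moves to 5(W), 2(W); every one is W ⇒ L
n=8: moves to 6(W), 3(W); every one is W ⇒ L
n=9: can move to 7, which is L ⇒ W
n=10: can move to 8, which is L ⇒ W
n=11: moves to 9(W), 6(W); every one is W ⇒ L
n=12: can move to 7, which is L ⇒ W
n=13: can move to 11, which is L ⇒ W
n=14: moves to 12(W), 9(W); every one is W ⇒ L
n=15: moves to 13(W), 10(W); every one is W ⇒ L
n=16: can move to 14, which is L ⇒ W
n=17: can move to 15, which is L ⇒ W
n=18: moves to 16(W), 13(W); every one is W ⇒ L

9: W, 15: L, 18: L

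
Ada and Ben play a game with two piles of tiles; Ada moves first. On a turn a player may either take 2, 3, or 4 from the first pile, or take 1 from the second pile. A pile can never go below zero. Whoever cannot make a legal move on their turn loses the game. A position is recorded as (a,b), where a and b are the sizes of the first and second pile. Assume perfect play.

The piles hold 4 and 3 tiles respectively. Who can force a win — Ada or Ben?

Positions with no move are L. A position that does have a move is losing for the player to move precisely when every available move leads to a winning position for the opponent. Fill in the labels:
No move ever increases a pile, so every position that can arise here has a ≤ 4 and b ≤ 3; it is enough to label the cells with 0 ≤ a ≤ 4 and 0 ≤ b ≤ 3.
Every move lowers a or b (never raises either), so fill the grid row by row in increasing a, and left to right within a row: each cell's successors are then already labelled.
      b=0  b=1  b=2  b=3
a=0:    L    W    L    W
a=1:    L    W    L    W
a=2:    W    L    W    L
a=3:    W    L    W    L
a=4:    W    W    W    W
Cells with no legal move (terminal, hence L): (0,0), (1,0).
The remaining L cells, each justified by listing all of its moves:
(0,2): →(0,1)(W) only, which is W, so L
(1,2): →(1,1)(W) only, which is W, so L
(2,1): →(0,1)(W), (2,0)(W) — all W, so L
(2,3): →(0,3)(W), (2,2)(W) — all W, so L
(3,1): →(1,1)(W), (0,1)(W), (3,0)(W) — all W, so L
(3,3): →(1,3)(W), (0,3)(W), (3,2)(W) — all W, so L
Every other cell has at least one move into one of the L cells above, so it is W.
The starting position (4,3) is W: Ada should move to (2,3), handing over an L position.

Ada wins.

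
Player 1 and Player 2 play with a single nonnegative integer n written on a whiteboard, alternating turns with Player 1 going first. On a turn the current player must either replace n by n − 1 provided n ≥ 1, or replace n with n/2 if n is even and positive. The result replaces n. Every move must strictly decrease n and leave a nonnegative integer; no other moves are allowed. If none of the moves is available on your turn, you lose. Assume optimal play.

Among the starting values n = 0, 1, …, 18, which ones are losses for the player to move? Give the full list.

Positions with no move are L. A position that does have a move is losing for the player to move precisely when every available move leads to a winning position for the opponent. Fill in the labels:
n=0: no move → L
n=1: →0(L), so W
n=2: →1(W) only, which is W, so L
n=3: →2(L), so W
n=4: →2(L), so W
n=5: →4(W) only, which is W, so L
n=6: →5(L), so W
n=7: →6(W) only, which is W, so L
n=8: →7(L), so W
n=9: →8(W) only, which is W, so L
n=10: →5(L), so W
n=11: →10(W) only, which is W, so L
n=12: →11(L), so W
n=13: →12(W) only, which is W, so L
n=14: →7(L), so W
n=15: →14(W) only, which is W, so L
n=16: →15(L), so W
n=17: →16(W) only, which is W, so L
n=18: →9(L), so W
The losing starting values of n are exactly the entries labelled L in this table (9 of them).

0, 2, 5, 7, 9, 11, 13, 15, 17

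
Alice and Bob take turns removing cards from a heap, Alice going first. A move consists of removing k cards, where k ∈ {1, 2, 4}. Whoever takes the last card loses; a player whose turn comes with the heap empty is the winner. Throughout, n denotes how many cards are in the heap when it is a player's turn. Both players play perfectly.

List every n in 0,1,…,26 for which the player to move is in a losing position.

Positions with no move are W. A position that does have a move is losing for the player to move precisely when every available move leads to a winning position for the opponent. Fill in the labels:
n=0: no move; the opponent has just taken the last card and therefore loses → W
n=1: the only move is to 0(W), a W ⇒ L
n=2: can move to 1, which is L ⇒ W
n=3: can move to 1, which is L ⇒ W
n=4: moves to 3(W), 2(W), 0(W); every one is W ⇒ L
n=5: can move to 4, which is L ⇒ W
n=6: can move to 4, which is L ⇒ W
n=7: moves to 6(W), 5(W), 3(W); every one is W ⇒ L
n=8: can move to 7, which is L ⇒ W
n=9: can move to 7, which is L ⇒ W
n=10: moves to 9(W), 8(W), 6(W); every one is W ⇒ L
n=11: can move to 10, which is L ⇒ W
n=12: can move to 10, which is L ⇒ W
n=13: moves to 12(W), 11(W), 9(W); every one is W ⇒ L
n=14: can move to 13, which is L ⇒ W
n=15: can move to 13, which is L ⇒ W
n=16: moves to 15(W), 14(W), 12(W); every one is W ⇒ L
n=17: can move to 16, which is L ⇒ W
n=18: can move to 16, which is L ⇒ W
n=19: moves to 18(W), 17(W), 15(W); every one is W ⇒ L
n=20: can move to 19, which is L ⇒ W
n=21: can move to 19, which is L ⇒ W
n=22: moves to 21(W), 20(W), 18(W); every one is W ⇒ L
n=23: can move to 22, which is L ⇒ W
n=24: can move to 22, which is L ⇒ W
n=25: moves to 24(W), 23(W), 21(W); every one is W ⇒ L
n=26: can move to 25, which is L ⇒ W
Reading off the rows marked L gives the requested list; there are 9 such values of n.

1, 4, 7, 10, 13, 16, 19, 22, 25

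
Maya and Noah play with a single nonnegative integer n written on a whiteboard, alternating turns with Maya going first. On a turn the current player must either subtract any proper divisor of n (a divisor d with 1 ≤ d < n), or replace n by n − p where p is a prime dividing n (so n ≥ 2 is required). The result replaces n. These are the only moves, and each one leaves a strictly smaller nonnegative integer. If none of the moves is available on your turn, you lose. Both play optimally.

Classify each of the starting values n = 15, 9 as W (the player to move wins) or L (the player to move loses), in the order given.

Positions with no move are L. A position that does have a move is losing for the player to move precisely when every available move leads to a winning position for the opponent. Fill in the labels:
n=0: no move → L
n=1: no move → L
n=2: W (go to 0, an L position)
n=3: W (go to 0, an L position)
n=4: L (options 2(W), 3(W) are all W)
n=5: W (go to 0, an L position)
n=6: W (go to 4, an L position)
n=7: W (go to 0, an L position)
n=8: W (go to 4, an L position)
n=9: L (options 6(W), 8(W) are all W)
n=10: W (go to 9, an L position)
n=11: W (go to 0, an L position)
n=12: W (go to 9, an L position)
n=13: W (go to 0, an L position)
n=14: L (options 7(W), 12(W), 13(W) are all W)
n=15: W (go to 14, an L position)

15: W, 9: L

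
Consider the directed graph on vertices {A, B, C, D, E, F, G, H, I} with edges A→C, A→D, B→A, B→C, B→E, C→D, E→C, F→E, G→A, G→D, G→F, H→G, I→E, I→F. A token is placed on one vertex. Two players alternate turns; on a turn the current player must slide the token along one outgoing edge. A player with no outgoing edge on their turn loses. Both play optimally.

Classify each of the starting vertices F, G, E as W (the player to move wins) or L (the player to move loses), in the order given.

Label each position W (a win for the player to move) or L (a loss). A position with no legal move is L; any other position is W exactly when some move reaches an L, and L when every move reaches a W.
Every edge goes from a vertex to one that appears earlier in the order D, C, A, E, F, G, B, H, I, so processing vertices in that order labels each vertex after all of its successors.
D: no outgoing edge → L
C: reaches L-position D → W
A: reaches L-position D → W
E: only reaches C(W), which is W → L
F: reaches L-position E → W
G: reaches L-position D → W
B: reaches L-position E → W
H: only reaches G(W), which is W → L
I: reaches L-position E → W

F: W, G: W, E: L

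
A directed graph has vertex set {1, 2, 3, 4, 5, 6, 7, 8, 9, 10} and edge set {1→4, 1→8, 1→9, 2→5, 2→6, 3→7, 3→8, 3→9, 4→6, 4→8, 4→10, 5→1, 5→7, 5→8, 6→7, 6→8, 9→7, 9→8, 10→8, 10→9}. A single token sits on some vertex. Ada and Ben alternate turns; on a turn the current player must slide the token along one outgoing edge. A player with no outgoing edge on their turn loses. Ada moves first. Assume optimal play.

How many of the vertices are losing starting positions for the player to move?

Use the standard recursion: the mover loses at a terminal position; elsewhere, the mover wins exactly when some move hands the opponent an L position.
Every edge goes from a vertex to one that appears earlier in the order 8, 7, 9, 6, 3, 10, 4, 1, 5, 2, so processing vertices in that order labels each vertex after all of its successors.
8: no outgoing edge → L
7: no outgoing edge → L
9: W (go to 7, an L position)
6: W (go to 7, an L position)
3: W (go to 7, an L position)
10: W (go to 8, an L position)
4: W (go to 8, an L position)
1: W (go to 8, an L position)
5: W (go to 7, an L position)
2: L (options 5(W), 6(W) are all W)
The L vertices are 2, 7, 8; that is 3 in all.

3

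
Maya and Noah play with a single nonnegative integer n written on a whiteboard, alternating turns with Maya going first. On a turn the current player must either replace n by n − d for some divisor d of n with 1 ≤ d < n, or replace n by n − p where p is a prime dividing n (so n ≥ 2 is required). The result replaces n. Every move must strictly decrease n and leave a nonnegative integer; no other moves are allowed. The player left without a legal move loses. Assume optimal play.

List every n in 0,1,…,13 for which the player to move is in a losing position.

0, 1, 4, 9

Build the W/L table. Terminal = L. A non-terminal position is W if it has a move to some L; otherwise it is L.
n=0: no move → L
n=1: no move → L
n=2: →0(L), so W
n=3: →0(L), so W
n=4: →2(W), 3(W) — all W, so L
n=5: →0(L), so W
n=6: →4(L), so W
n=7: →0(L), so W
n=8: →4(L), so W
n=9: →6(W), 8(W) — all W, so L
n=10: →9(L), so W
n=11: →0(L), so W
n=12: →9(L), so W
n=13: →0(L), so W
Reading off the rows marked L gives the requested list; there are 4 such values of n.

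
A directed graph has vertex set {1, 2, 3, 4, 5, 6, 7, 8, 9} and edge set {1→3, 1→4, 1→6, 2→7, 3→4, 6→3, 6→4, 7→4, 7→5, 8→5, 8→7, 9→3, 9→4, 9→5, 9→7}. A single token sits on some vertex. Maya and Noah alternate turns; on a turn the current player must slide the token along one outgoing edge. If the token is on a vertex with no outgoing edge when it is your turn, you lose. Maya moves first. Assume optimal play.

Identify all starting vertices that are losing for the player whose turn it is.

2, 4, 5

Work bottom-up. With no move the player to move loses. Otherwise the position is W if at least one move leads to an L position for the opponent, and L if every move leads to a W.
Every edge goes from a vertex to one that appears earlier in the order 5, 4, 7, 8, 3, 6, 9, 2, 1, so processing vertices in that order labels each vertex after all of its successors.
5: no outgoing edge → L
4: no outgoing edge → L
7: W (go to 4, an L position)
8: W (go to 5, an L position)
3: W (go to 4, an L position)
6: W (go to 4, an L position)
9: W (go to 4, an L position)
2: L (sole option 7(W) is W)
1: W (go to 4, an L position)
The losing starting vertices are exactly the entries labelled L in this table (3 of them).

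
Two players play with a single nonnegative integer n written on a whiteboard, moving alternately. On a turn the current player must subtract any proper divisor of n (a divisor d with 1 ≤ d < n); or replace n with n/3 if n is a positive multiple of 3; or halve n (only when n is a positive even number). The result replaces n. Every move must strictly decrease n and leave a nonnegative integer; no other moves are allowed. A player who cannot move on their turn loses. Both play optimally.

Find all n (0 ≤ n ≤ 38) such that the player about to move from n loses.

0, 1, 4, 7, 9, 11, 13, 15, 17, 19, 23, 25, 28, 31, 36

Classify positions by backward induction: terminal positions (no move available) are L. From any other position, the mover wins iff some move reaches an L.
n=0: no move → L
n=1: no move → L
n=2: reaches L-position 1 → W
n=3: reaches L-position 1 → W
n=4: only reaches 2(W), 3(W), all W → L
n=5: reaches L-position 4 → W
n=6: reaches L-position 4 → W
n=7: only reaches 6(W), which is W → L
n=8: reaches L-position 4 → W
n=9: only reaches 3(W), 6(W), 8(W), all W → L
n=10: reaches L-position 9 → W
n=11: only reaches 10(W), which is W → L
n=12: reaches L-position 4 → W
n=13: only reaches 12(W), which is W → L
n=14: reaches L-position 7 → W
n=15: only reaches 5(W), 10(W), 12(W), 14(W), all W → L
n=16: reaches L-position 15 → W
n=17: only reaches 16(W), which is W → L
n=18: reaches L-position 9 → W
n=19: only reaches 18(W), which is W → L
n=20: reaches L-position 15 → W
n=21: reaches L-position 7 → W
n=22: reaches L-position 11 → W
n=23: only reaches 22(W), which is W → L
n=24: reaches L-position 23 → W
n=25: only reaches 20(W), 24(W), all W → L
n=26: reaches L-position 13 → W
n=27: reaches L-position 9 → W
n=28: only reaches 14(W), 21(W), 24(W), 26(W), 27(W), all W → L
n=29: reaches L-position 28 → W
n=30: reaches L-position 15 → W
n=31: only reaches 30(W), which is W → L
n=32: reaches L-position 28 → W
n=33: reaches L-position 11 → W
n=34: reaches L-position 17 → W
n=35: reaches L-position 28 → W
n=36: only reaches 12(W), 18(W), 24(W), 27(W), 30(W), 32(W), 33(W), 34(W), 35(W), all W → L
n=37: reaches L-position 36 → W
n=38: reaches L-position 19 → W
Reading off the rows marked L gives the requested list; there are 15 such values of n.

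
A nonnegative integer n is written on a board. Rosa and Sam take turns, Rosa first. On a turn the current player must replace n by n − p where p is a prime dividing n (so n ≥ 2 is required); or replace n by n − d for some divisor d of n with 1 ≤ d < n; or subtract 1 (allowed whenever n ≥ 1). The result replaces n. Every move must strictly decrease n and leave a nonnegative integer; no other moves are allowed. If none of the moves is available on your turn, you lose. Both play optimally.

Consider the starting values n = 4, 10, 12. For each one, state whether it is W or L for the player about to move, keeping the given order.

Positions with no move are L. A position that does have a move is losing for the player to move precisely when every available move leads to a winning position for the opponent. Fill in the labels:
n=0: no move → L
n=1: can move to 0, which is L ⇒ W
n=2: can move to 0, which is L ⇒ W
n=3: can move to 0, which is L ⇒ W
n=4: moves to 2(W), 3(W); every one is W ⇒ L
n=5: can move to 0, which is L ⇒ W
n=6: can move to 4, which is L ⇒ W
n=7: can move to 0, which is L ⇒ W
n=8: can move to 4, which is L ⇒ W
n=9: moves to 6(W), 8(W); every one is W ⇒ L
n=10: can move to 9, which is L ⇒ W
n=11: can move to 0, which is L ⇒ W
n=12: can move to 9, which is L ⇒ W

4: L, 10: W, 12: W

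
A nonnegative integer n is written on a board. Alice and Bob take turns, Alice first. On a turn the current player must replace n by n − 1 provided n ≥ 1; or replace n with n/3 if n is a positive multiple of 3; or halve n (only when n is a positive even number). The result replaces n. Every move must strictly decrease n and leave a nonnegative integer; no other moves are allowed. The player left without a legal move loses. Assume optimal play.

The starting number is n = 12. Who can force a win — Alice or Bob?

Alice wins.

Positions with no move are L. A position that does have a move is losing for the player to move precisely when every available move leads to a winning position for the opponent. Fill in the labels:
n=0: no move → L
n=1: W (go to 0, an L position)
n=2: L (sole option 1(W) is W)
n=3: W (go to 2, an L position)
n=4: W (go to 2, an L position)
n=5: L (sole option 4(W) is W)
n=6: W (go to 2, an L position)
n=7: L (sole option 6(W) is W)
n=8: W (go to 7, an L position)
n=9: L (options 3(W), 8(W) are all W)
n=10: W (go to 5, an L position)
n=11: L (sole option 10(W) is W)
n=12: W (go to 11, an L position)
From 12 Alice can move to 11, reaching an L position.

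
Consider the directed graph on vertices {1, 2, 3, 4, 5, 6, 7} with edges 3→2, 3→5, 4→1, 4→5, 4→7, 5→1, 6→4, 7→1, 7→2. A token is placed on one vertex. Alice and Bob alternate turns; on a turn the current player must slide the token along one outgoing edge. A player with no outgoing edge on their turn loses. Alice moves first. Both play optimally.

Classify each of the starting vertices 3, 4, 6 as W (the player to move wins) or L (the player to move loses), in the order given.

Compute win/loss labels from the base case upward. A position with no move is L. Any other position is W if it can reach an L in one move, else L.
Every edge goes from a vertex to one that appears earlier in the order 1, 2, 5, 3, 7, 4, 6, so processing vertices in that order labels each vertex after all of its successors.
1: no outgoing edge → L
2: no outgoing edge → L
5: →1(L), so W
3: →2(L), so W
7: →2(L), so W
4: →1(L), so W
6: →4(W) only, which is W, so L

3: W, 4: W, 6: L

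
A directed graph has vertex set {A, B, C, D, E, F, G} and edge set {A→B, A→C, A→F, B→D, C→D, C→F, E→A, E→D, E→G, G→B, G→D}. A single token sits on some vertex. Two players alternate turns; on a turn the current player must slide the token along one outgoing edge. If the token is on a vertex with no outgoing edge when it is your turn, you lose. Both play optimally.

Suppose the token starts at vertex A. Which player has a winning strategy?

Work bottom-up. With no move the player to move loses. Otherwise the position is W if at least one move leads to an L position for the opponent, and L if every move leads to a W.
Every edge goes from a vertex to one that appears earlier in the order D, F, C, B, A, G, E, so processing vertices in that order labels each vertex after all of its successors.
D: no outgoing edge → L
F: no outgoing edge → L
C: reaches L-position F → W
B: reaches L-position D → W
A: reaches L-position F → W
G: reaches L-position D → W
E: reaches L-position D → W
From A the player to move can move to F, reaching an L position.

The first player wins.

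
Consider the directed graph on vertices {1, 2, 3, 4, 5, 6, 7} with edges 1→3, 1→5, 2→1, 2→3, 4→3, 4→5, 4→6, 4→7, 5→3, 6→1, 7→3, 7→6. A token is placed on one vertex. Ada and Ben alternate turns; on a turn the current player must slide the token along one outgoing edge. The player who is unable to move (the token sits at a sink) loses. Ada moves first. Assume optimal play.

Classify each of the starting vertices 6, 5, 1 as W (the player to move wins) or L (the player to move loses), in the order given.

6: L, 5: W, 1: W

Classify positions by backward induction: terminal positions (no move available) are L. From any other position, the mover wins iff some move reaches an L.
Every edge goes from a vertex to one that appears earlier in the order 3, 5, 1, 6, 7, 4, 2, so processing vertices in that order labels each vertex after all of its successors.
3: no outgoing edge → L
5: W (go to 3, an L position)
1: W (go to 3, an L position)
6: L (sole option 1(W) is W)
7: W (go to 6, an L position)
4: W (go to 6, an L position)
2: W (go to 3, an L position)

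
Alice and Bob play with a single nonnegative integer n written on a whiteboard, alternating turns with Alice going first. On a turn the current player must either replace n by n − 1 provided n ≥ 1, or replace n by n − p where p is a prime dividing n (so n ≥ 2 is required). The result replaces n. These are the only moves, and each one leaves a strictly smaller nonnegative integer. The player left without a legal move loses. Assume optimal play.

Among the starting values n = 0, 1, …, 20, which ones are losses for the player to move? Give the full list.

Build the W/L table. Terminal = L. A non-terminal position is W if it has a move to some L; otherwise it is L.
n=0: no move → L
n=1: can move to 0, which is L ⇒ W
n=2: can move to 0, which is L ⇒ W
n=3: can move to 0, which is L ⇒ W
n=4: moves to 2(W), 3(W); every one is W ⇒ L
n=5: can move to 0, which is L ⇒ W
n=6: can move to 4, which is L ⇒ W
n=7: can move to 0, which is L ⇒ W
n=8: moves to 6(W), 7(W); every one is W ⇒ L
n=9: can move to 8, which is L ⇒ W
n=10: can move to 8, which is L ⇒ W
n=11: can move to 0, which is L ⇒ W
n=12: moves to 9(W), 10(W), 11(W); every one is W ⇒ L
n=13: can move to 0, which is L ⇒ W
n=14: can move to 12, which is L ⇒ W
n=15: can move to 12, which is L ⇒ W
n=16: moves to 14(W), 15(W); every one is W ⇒ L
n=17: can move to 0, which is L ⇒ W
n=18: can move to 16, which is L ⇒ W
n=19: can move to 0, which is L ⇒ W
n=20: moves to 15(W), 18(W), 19(W); every one is W ⇒ L
Reading off the rows marked L gives the requested list; there are 6 such values of n.

0, 4, 8, 12, 16, 20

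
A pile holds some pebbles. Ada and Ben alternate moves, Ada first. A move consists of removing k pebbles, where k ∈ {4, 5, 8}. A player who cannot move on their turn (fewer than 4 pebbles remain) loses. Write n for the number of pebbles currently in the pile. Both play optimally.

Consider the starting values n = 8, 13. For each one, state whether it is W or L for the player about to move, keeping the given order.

8: W, 13: L

Work bottom-up. With no move the player to move loses. Otherwise the position is W if at least one move leads to an L position for the opponent, and L if every move leads to a W.
n=0: no move → L
n=1: no move → L
n=2: no move → L
n=3: no move → L
n=4: reaches L-position 0 → W
n=5: reaches L-position 1 → W
n=6: reaches L-position 2 → W
n=7: reaches L-position 3 → W
n=8: reaches L-position 3 → W
n=9: reaches L-position 1 → W
n=10: reaches L-position 2 → W
n=11: reaches L-position 3 → W
n=12: only reaches 8(W), 7(W), 4(W), all W → L
n=13: only reaches 9(W), 8(W), 5(W), all W → L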